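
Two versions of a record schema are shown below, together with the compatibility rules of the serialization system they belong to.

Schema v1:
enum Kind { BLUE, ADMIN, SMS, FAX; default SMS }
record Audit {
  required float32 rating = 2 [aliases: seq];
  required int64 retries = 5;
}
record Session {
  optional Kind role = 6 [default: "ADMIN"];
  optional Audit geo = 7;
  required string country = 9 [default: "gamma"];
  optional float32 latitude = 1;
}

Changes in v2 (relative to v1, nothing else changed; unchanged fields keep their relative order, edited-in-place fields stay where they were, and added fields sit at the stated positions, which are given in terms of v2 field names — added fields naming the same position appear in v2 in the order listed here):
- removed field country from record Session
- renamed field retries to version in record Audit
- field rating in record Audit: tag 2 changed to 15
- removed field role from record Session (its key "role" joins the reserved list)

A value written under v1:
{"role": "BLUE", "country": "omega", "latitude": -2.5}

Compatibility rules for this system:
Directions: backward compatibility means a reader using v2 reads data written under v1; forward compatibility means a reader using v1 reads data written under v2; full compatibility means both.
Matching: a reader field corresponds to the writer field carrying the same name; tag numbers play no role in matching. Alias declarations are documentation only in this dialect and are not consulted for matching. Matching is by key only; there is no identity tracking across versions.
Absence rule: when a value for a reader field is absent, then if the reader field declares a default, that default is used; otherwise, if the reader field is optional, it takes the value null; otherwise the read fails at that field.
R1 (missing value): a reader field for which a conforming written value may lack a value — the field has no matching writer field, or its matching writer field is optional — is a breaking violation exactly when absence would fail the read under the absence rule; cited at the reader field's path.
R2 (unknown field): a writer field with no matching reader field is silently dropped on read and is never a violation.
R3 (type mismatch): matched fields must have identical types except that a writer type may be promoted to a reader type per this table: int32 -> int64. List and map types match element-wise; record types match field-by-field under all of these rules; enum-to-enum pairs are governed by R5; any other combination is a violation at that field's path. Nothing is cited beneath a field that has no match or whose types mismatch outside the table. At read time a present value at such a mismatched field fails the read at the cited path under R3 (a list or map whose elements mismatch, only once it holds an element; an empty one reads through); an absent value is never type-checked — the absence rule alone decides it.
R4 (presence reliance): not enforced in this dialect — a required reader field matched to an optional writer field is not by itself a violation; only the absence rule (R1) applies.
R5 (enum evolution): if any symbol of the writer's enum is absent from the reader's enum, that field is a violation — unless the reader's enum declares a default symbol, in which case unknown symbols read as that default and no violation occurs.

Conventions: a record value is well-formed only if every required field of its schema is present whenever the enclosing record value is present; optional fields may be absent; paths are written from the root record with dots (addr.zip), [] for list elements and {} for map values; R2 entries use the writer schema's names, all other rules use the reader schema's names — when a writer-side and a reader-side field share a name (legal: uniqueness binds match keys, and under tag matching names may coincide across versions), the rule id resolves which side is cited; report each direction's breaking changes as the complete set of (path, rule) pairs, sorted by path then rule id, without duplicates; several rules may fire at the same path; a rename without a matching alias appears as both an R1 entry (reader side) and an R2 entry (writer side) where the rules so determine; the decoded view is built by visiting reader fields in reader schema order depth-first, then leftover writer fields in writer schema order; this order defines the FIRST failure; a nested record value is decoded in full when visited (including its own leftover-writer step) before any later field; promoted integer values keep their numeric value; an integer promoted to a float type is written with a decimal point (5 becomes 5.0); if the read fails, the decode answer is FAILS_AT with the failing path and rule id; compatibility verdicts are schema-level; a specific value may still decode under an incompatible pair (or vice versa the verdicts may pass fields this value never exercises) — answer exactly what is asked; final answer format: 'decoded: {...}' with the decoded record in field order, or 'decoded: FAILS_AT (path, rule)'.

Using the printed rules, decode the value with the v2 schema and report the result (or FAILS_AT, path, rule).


decoded: {"geo": null, "latitude": -2.5}

the writer's type comes first in each Session pair
decode (reader v2):
  geo := null (missing; optional => null)
  latitude := -2.5
  writer role: no reader field; dropped
  writer country: no reader field; dropped
  => decoded: {"geo": null, "latitude": -2.5}
diffs on Session not affecting the asked answer:
  renamed field retries to version in record Audit -> shifts the Session verdicts, not this decode
  field rating in record Audit: tag 2 changed to 15 -> inert under this dialect — no rule fires on Session and the result does not move


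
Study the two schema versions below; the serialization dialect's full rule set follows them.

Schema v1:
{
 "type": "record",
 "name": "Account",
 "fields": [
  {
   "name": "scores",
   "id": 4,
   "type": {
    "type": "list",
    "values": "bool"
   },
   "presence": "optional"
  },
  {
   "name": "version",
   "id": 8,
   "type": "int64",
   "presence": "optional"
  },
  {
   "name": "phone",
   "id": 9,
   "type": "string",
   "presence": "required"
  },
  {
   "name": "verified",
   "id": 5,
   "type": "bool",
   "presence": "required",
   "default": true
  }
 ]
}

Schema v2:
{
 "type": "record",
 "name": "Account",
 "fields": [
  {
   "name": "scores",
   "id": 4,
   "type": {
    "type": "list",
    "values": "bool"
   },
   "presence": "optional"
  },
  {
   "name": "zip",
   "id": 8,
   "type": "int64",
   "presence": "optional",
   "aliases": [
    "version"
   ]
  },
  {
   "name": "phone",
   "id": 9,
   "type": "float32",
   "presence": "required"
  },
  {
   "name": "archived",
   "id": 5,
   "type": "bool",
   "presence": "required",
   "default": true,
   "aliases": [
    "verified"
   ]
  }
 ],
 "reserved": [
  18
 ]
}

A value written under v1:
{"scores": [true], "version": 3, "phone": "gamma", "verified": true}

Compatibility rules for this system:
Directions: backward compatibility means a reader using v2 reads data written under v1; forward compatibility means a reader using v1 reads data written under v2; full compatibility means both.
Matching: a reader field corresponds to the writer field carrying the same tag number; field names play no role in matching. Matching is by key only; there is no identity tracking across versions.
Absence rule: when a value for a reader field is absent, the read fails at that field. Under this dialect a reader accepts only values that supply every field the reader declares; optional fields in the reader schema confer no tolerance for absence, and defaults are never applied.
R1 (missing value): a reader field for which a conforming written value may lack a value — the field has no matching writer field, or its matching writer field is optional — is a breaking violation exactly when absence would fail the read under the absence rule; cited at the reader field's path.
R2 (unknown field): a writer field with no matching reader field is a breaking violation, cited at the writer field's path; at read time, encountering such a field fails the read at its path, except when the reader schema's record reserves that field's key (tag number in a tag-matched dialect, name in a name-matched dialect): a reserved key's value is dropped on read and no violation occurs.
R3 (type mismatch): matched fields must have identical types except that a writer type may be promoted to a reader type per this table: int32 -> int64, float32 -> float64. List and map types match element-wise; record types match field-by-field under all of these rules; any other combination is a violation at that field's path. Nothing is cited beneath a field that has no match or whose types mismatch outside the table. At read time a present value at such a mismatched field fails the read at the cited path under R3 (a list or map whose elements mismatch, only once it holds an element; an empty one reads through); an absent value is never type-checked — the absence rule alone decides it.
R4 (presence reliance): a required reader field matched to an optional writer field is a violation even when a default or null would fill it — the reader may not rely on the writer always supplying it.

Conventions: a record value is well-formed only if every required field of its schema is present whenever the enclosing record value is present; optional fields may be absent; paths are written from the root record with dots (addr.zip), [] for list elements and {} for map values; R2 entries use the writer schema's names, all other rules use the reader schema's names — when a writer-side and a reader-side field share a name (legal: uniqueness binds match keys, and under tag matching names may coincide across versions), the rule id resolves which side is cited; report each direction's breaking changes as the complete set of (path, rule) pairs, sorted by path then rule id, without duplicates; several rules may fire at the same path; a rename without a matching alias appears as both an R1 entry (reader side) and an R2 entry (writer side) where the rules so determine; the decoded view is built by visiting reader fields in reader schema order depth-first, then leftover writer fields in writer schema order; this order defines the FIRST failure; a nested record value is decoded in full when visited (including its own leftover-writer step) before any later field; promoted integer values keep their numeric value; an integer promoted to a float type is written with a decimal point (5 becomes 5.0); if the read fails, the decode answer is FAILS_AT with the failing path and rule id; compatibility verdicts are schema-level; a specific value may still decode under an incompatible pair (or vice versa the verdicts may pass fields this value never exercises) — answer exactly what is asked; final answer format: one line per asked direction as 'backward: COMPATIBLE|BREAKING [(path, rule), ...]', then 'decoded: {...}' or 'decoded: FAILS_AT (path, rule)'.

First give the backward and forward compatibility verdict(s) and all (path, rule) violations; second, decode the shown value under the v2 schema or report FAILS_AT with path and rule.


each type pair in Account: writer, then reader
backward analysis of Account with v2 as reader and v1 as writer:
  scores: paired with writer scores (list<bool> -> list<bool>; writer optional)
  zip: paired with writer version (int64 -> int64; writer optional)
  phone: paired with writer phone (string -> float32; writer required)
  archived: paired with writer verified (bool -> bool; writer required)
  breaking: (phone, R3)
  breaking: (scores, R1)
  breaking: (zip, R1)
  => 3 violation(s): backward is BREAKING for Account
forward analysis of Account with v1 as reader and v2 as writer:
  scores: paired with writer scores (list<bool> -> list<bool>; writer optional)
  version: paired with writer zip (int64 -> int64; writer optional)
  phone: paired with writer phone (float32 -> string; writer required)
  verified: paired with writer archived (bool -> bool; writer required)
  breaking: (phone, R3)
  breaking: (scores, R1)
  breaking: (version, R1)
  => 3 violation(s): forward is BREAKING for Account
decoding the Account value with the v2 reader:
  scores := [true]
  zip := 3 (from writer version)
  read fails at phone under R3
  => FAILS_AT (phone, R3)

backward: BREAKING [(phone, R3), (scores, R1), (zip, R1)]; forward: BREAKING [(phone, R3), (scores, R1), (version, R1)]; decoded: FAILS_AT (phone, R3)


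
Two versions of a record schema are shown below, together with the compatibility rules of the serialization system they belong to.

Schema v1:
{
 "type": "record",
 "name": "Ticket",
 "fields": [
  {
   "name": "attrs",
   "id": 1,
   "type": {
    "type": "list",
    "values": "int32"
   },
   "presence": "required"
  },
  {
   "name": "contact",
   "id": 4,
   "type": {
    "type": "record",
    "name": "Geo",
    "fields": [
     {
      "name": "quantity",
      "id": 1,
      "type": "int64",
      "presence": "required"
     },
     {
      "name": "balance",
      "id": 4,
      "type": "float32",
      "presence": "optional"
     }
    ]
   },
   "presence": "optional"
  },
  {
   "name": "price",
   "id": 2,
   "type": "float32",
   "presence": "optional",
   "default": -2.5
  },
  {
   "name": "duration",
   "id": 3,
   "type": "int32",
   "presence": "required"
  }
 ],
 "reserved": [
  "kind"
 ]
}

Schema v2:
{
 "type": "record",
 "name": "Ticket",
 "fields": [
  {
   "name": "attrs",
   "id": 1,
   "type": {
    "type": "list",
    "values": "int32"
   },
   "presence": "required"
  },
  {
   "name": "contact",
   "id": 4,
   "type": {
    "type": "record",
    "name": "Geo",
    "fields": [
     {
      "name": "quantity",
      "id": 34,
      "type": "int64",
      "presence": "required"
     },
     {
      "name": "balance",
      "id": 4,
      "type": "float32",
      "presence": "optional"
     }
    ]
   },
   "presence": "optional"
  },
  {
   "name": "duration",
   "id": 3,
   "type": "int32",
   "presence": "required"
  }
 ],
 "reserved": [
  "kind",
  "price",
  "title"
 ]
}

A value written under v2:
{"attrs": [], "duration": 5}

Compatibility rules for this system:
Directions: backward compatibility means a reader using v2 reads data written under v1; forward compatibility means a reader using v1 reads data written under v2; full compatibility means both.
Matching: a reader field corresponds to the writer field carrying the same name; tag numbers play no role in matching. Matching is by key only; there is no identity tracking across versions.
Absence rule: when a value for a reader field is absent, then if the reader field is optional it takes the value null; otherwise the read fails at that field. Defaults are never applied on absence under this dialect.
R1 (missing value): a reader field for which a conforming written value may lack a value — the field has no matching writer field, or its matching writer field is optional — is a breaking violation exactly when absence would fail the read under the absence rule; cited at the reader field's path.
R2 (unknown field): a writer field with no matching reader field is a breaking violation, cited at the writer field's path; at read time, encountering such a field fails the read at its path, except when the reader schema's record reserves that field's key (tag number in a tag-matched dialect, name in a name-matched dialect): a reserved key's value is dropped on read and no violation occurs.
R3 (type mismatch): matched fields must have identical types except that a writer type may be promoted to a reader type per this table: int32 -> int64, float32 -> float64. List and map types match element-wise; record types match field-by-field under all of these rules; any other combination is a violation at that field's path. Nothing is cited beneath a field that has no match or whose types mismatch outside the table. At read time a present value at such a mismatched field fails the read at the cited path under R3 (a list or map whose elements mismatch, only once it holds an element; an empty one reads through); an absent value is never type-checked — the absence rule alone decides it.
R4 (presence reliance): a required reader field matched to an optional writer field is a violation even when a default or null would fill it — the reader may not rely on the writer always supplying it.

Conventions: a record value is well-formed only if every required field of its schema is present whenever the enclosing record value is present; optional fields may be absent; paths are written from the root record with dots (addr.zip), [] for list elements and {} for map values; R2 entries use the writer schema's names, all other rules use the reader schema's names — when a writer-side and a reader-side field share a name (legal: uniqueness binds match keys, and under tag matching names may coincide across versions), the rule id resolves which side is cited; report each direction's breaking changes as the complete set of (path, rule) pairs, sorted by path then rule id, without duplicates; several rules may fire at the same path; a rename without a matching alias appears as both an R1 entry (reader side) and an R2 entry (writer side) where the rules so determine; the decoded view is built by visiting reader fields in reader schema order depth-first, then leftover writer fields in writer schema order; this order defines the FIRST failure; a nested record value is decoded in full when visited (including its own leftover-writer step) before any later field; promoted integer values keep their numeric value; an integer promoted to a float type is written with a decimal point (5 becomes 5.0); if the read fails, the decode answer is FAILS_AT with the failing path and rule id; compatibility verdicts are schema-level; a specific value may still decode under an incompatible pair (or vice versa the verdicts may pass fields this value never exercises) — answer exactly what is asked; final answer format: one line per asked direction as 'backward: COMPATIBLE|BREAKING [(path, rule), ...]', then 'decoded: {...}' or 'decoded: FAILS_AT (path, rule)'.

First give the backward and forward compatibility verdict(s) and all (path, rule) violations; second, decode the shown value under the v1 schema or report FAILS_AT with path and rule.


each type pair in Ticket: writer, then reader
backward for Ticket (reader v2, writer v1):
  attrs <- attrs (list<int32> -> list<int32>, writer required)
  contact <- contact (Geo -> Geo, writer optional)
  duration <- duration (int32 -> int32, writer required)
  price (writer side), unknown to reader
  contact.quantity <- contact.quantity (int64 -> int64, writer required)
  contact.balance <- contact.balance (float32 -> float32, writer optional)
  => backward verdict for Ticket: COMPATIBLE, no violations
forward for Ticket (reader v1, writer v2):
  attrs <- attrs (list<int32> -> list<int32>, writer required)
  contact <- contact (Geo -> Geo, writer optional)
  price: no writer match
  duration <- duration (int32 -> int32, writer required)
  contact.quantity <- contact.quantity (int64 -> int64, writer required)
  contact.balance <- contact.balance (float32 -> float32, writer optional)
  => forward verdict for Ticket: COMPATIBLE, no violations
decode walk for Ticket under reader schema v1:
  attrs := []
  contact := null (not supplied -> null)
  price := null (not supplied -> null)
  duration := 5
  => decoded: {"attrs": [], "contact": null, "price": null, "duration": 5}

backward: COMPATIBLE []; forward: COMPATIBLE []; decoded: {"attrs": [], "contact": null, "price": null, "duration": 5}


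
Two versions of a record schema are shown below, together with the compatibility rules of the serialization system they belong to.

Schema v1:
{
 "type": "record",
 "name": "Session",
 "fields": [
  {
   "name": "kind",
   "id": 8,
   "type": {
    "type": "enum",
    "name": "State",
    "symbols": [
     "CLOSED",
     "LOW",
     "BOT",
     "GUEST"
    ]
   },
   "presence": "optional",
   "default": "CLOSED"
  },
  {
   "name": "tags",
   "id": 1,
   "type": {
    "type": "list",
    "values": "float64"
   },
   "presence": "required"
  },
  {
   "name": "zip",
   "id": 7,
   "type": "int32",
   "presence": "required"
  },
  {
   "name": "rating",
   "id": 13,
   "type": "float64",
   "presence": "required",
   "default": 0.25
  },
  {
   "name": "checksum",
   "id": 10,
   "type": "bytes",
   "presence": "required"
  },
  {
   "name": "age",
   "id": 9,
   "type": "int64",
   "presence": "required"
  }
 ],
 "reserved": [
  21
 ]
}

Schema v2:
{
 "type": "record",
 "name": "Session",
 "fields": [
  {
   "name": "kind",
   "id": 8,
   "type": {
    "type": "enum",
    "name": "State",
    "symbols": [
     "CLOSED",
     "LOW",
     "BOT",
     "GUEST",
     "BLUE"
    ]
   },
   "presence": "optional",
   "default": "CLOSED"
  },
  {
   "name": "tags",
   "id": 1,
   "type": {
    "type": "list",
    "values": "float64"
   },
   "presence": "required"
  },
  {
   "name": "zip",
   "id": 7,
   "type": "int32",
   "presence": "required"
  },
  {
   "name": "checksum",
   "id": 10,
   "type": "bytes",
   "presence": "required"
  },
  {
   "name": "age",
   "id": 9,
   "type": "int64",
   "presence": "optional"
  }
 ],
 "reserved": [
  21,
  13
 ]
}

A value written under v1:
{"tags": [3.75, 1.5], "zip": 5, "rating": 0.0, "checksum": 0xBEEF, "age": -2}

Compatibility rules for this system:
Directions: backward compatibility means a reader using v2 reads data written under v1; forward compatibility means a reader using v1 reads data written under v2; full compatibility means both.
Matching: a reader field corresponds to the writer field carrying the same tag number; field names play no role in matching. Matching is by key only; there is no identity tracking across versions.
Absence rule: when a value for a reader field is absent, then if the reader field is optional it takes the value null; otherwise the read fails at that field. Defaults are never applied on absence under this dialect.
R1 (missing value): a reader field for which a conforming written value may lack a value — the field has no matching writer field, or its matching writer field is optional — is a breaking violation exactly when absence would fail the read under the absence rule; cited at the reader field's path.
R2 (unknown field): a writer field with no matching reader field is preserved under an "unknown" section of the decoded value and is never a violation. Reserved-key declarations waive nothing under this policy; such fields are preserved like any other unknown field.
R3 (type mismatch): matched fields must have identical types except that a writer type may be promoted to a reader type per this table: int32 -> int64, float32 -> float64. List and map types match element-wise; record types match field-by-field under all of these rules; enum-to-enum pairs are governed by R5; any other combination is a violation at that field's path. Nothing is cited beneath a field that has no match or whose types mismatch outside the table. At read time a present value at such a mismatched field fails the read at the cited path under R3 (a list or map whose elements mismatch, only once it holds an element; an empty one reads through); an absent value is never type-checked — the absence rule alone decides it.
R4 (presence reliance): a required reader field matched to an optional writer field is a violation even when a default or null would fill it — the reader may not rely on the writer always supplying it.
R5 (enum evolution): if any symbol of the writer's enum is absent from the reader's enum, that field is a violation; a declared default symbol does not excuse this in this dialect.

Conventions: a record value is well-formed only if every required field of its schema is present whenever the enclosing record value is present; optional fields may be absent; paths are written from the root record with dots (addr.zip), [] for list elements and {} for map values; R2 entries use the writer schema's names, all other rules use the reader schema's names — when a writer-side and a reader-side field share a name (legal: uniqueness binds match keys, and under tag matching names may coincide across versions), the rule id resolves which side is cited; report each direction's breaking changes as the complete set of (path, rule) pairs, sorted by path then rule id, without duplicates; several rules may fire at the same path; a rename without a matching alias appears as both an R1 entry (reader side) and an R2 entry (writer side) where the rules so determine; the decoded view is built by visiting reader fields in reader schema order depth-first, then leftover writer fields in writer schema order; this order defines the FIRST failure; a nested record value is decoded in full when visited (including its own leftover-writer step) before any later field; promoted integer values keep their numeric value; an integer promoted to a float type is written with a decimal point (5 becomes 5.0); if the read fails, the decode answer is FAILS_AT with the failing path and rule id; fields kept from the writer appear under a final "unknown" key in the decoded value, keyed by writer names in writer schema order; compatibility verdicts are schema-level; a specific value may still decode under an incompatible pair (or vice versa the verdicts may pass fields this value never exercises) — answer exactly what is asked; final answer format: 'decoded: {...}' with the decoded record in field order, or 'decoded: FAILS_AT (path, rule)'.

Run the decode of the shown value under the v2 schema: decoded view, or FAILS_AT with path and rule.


arrows below run writer -> reader for Session
decode (reader v2):
  kind := null (missing; optional => null)
  tags := [3.75, 1.5]
  zip := 5
  checksum := 0xBEEF
  age := -2
  writer rating: kept under "unknown"
  => decoded: {"kind": null, "tags": [3.75, 1.5], "zip": 5, "checksum": 0xBEEF, "age": -2, "unknown": {"rating": 0.0}}
the other Session changes do not affect what is asked:
  enum State (field kind in record Session): symbol BLUE added -> a verdict-level change on Session — the shown value reads the same
  field age in record Session: required changed to optional -> a verdict-level change on Session — the shown value reads the same

decoded: {"kind": null, "tags": [3.75, 1.5], "zip": 5, "checksum": 0xBEEF, "age": -2, "unknown": {"rating": 0.0}}


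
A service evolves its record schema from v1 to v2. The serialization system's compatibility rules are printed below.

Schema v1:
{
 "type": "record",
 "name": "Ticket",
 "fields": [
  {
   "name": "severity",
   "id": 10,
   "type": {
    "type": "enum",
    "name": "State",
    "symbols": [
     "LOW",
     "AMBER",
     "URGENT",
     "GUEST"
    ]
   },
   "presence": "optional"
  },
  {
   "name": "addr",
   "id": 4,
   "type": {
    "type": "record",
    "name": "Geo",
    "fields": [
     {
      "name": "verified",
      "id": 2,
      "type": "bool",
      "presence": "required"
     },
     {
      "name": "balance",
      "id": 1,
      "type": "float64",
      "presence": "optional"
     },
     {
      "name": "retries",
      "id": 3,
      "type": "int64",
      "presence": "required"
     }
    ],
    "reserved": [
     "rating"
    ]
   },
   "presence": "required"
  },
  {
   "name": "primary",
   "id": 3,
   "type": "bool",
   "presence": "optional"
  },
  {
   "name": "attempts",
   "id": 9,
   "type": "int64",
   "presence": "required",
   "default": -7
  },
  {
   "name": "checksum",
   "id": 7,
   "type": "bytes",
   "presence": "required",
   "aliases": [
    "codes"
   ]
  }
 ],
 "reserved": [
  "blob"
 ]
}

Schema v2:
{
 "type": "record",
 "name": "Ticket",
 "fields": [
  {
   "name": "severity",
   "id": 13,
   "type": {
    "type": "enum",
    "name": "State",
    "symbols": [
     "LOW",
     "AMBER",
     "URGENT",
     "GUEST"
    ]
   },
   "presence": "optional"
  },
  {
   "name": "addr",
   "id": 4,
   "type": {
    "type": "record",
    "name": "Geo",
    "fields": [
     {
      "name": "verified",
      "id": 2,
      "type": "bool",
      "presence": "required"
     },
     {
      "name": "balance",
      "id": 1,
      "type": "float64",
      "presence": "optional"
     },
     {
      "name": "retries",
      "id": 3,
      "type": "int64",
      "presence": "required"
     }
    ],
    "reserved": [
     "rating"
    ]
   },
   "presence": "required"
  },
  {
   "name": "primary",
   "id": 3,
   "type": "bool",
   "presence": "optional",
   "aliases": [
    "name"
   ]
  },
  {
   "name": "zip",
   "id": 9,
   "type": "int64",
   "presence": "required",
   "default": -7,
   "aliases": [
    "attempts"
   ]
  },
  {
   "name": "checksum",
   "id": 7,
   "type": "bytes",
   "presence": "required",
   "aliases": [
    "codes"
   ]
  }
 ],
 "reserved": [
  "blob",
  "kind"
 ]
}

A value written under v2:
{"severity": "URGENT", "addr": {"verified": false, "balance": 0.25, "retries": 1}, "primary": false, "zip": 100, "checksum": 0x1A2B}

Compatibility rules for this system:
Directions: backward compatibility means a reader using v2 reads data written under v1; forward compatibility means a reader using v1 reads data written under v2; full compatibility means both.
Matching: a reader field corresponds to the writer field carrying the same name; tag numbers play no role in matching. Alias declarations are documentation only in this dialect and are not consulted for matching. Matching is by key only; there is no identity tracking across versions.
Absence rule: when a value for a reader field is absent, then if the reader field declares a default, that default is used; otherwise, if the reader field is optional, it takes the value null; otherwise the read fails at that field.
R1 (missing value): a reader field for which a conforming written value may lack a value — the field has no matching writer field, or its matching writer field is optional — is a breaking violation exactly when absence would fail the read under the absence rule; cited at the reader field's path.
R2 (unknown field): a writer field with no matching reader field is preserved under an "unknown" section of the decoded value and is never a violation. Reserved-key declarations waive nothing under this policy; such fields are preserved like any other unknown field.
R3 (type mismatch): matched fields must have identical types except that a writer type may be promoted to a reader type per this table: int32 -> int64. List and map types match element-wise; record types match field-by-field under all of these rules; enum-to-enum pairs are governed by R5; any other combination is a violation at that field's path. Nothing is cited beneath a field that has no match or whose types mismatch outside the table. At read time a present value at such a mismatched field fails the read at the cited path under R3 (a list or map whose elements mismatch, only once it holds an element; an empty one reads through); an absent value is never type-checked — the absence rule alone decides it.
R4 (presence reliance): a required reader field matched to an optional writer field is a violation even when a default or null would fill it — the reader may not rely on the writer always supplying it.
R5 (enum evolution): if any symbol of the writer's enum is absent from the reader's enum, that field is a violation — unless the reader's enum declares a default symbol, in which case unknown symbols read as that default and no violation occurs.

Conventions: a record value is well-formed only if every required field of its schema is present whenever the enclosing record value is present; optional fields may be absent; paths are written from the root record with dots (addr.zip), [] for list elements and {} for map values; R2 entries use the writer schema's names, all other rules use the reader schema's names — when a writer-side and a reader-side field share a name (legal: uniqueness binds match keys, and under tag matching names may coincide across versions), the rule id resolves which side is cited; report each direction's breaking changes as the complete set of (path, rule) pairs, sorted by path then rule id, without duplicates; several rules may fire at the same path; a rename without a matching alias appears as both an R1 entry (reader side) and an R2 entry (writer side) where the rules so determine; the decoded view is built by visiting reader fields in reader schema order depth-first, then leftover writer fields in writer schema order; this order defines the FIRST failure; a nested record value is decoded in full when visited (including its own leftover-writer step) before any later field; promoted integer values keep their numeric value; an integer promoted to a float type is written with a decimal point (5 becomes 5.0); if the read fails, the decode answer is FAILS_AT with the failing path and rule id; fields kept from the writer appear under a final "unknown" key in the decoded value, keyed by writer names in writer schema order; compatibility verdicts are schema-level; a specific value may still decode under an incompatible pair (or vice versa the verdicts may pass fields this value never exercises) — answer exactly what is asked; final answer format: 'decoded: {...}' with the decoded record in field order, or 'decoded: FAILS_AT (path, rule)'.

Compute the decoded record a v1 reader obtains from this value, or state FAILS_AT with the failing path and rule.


decoded: {"severity": "URGENT", "addr": {"verified": false, "balance": 0.25, "retries": 1}, "primary": false, "attempts": -7, "checksum": 0x1A2B, "unknown": {"zip": 100}}

each type pair in Ticket: writer, then reader
migrating the Ticket value to v1:
  severity := "URGENT"
  addr.verified := false
  addr.balance := 0.25
  addr.retries := 1
  primary := false
  attempts := -7 (no value, default fills)
  checksum := 0x1A2B
  writer zip: kept under "unknown"
  => decoded: {"severity": "URGENT", "addr": {"verified": false, "balance": 0.25, "retries": 1}, "primary": false, "attempts": -7, "checksum": 0x1A2B, "unknown": {"zip": 100}}
checking off the Ticket differences that do not matter here:
  field severity in record Ticket: tag 10 changed to 13 -> no rule fires on it and the decoded Ticket view is identical with or without it


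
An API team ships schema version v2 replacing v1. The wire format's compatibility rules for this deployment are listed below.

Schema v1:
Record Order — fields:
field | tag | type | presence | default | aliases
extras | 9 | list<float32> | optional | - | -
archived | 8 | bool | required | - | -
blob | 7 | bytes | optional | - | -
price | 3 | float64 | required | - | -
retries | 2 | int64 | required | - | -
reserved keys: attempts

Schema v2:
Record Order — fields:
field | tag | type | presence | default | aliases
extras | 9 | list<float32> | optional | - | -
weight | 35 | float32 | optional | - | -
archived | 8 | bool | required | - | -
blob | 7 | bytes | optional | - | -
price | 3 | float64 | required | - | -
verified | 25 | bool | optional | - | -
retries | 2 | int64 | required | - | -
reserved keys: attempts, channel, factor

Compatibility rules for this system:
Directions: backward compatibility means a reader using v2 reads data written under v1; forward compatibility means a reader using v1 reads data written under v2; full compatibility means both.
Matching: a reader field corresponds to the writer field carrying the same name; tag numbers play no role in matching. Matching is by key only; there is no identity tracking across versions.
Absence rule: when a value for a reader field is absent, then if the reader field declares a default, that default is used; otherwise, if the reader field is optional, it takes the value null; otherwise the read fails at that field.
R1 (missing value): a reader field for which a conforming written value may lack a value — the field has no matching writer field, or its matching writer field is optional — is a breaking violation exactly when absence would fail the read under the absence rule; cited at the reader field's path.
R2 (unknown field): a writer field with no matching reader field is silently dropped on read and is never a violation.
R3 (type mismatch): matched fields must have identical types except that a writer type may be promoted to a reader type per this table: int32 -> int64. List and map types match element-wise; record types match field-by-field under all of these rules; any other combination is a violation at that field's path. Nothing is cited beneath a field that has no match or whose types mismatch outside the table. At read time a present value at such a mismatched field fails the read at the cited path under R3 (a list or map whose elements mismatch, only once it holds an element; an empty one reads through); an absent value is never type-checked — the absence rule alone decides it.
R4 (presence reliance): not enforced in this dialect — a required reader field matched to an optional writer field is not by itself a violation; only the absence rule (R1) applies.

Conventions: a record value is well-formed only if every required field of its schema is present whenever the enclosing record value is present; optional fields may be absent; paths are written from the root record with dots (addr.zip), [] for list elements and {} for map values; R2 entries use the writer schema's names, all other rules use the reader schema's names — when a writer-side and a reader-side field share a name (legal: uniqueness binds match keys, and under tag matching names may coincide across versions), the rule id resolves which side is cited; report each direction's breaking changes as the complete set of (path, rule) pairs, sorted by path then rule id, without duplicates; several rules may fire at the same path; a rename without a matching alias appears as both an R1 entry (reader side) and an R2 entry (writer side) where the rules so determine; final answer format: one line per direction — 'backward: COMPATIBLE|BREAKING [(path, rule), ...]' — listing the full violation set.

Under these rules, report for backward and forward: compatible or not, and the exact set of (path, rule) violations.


each type pair in Order: writer, then reader
backward for Order (reader v2, writer v1):
  extras: list<float32> -> list<float32>, writer optional; from extras
  no writer field matches reader weight
  archived: bool -> bool, writer required; from archived
  blob: bytes -> bytes, writer optional; from blob
  price: float64 -> float64, writer required; from price
  no writer field matches reader verified
  retries: int64 -> int64, writer required; from retries
  => backward: COMPATIBLE
forward for Order (reader v1, writer v2):
  extras: list<float32> -> list<float32>, writer optional; from extras
  archived: bool -> bool, writer required; from archived
  blob: bytes -> bytes, writer optional; from blob
  price: float64 -> float64, writer required; from price
  retries: int64 -> int64, writer required; from retries
  leftover writer field: weight
  leftover writer field: verified
  => forward: COMPATIBLE

backward: COMPATIBLE []; forward: COMPATIBLE []


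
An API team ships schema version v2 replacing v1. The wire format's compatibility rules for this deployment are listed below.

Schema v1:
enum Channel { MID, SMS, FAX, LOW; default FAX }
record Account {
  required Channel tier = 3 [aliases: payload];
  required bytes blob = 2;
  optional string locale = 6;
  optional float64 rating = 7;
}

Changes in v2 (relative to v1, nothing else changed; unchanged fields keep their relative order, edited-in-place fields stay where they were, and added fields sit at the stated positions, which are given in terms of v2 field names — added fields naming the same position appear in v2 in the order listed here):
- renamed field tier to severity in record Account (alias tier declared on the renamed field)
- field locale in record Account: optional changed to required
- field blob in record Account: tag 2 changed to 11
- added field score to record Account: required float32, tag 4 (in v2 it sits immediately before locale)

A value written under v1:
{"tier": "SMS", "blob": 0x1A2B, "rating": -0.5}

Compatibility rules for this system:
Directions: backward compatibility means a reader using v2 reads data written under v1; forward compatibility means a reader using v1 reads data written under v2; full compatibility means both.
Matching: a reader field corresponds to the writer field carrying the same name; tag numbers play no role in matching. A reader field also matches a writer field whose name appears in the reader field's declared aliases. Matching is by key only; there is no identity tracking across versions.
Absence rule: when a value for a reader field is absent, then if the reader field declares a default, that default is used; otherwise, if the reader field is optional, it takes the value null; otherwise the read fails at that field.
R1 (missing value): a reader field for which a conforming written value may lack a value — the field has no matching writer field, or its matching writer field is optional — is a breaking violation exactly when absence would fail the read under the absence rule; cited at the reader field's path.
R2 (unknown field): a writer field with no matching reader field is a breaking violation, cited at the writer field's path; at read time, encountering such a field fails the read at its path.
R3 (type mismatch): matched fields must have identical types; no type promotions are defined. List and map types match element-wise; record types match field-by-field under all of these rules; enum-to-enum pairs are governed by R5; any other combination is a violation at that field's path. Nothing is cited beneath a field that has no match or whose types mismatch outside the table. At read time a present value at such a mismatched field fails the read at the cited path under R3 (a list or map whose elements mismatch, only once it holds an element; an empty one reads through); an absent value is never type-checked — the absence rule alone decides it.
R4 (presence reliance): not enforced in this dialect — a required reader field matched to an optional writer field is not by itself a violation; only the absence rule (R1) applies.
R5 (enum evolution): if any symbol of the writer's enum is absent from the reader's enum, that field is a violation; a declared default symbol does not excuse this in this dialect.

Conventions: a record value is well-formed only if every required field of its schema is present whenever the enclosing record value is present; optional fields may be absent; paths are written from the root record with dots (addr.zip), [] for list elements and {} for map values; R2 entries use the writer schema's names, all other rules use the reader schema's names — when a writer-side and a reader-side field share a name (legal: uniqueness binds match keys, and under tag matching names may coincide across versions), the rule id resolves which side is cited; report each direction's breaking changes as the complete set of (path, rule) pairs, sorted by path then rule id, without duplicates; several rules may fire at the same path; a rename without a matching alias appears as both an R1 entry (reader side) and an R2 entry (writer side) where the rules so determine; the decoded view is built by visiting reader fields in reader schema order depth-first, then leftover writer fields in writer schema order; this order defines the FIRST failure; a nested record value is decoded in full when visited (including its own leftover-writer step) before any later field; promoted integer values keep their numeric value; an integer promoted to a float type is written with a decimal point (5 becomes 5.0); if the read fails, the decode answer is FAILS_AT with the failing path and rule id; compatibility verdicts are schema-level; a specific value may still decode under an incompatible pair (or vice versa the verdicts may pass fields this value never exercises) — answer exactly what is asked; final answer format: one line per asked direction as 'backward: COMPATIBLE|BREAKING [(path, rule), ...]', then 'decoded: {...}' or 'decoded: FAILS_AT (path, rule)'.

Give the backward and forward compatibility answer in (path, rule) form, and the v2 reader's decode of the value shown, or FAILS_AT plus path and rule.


backward: BREAKING [(locale, R1), (score, R1)]; forward: BREAKING [(score, R2), (severity, R2), (tier, R1)]; decoded: FAILS_AT (score, R1)

arrows below run writer -> reader for Account
backward for Account (reader v2, writer v1):
  severity <- tier (Channel -> Channel, writer required)
  blob <- blob (bytes -> bytes, writer required)
  score: no writer-side match
  locale <- locale (string -> string, writer optional)
  rating <- rating (float64 -> float64, writer optional)
  rule R1 violated at locale
  rule R1 violated at score
  backward on Account therefore BREAKING (2)
forward for Account (reader v1, writer v2):
  tier: no writer-side match
  blob <- blob (bytes -> bytes, writer required)
  locale <- locale (string -> string, writer required)
  rating <- rating (float64 -> float64, writer optional)
  writer severity: unknown to reader
  writer score: unknown to reader
  rule R2 violated at score
  rule R2 violated at severity
  rule R1 violated at tier
  forward on Account therefore BREAKING (3)
decode (reader v2):
  severity := "SMS" (from writer tier)
  blob := 0x1A2B
  read fails at score under R1 (no fill)
  => FAILS_AT (score, R1)
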